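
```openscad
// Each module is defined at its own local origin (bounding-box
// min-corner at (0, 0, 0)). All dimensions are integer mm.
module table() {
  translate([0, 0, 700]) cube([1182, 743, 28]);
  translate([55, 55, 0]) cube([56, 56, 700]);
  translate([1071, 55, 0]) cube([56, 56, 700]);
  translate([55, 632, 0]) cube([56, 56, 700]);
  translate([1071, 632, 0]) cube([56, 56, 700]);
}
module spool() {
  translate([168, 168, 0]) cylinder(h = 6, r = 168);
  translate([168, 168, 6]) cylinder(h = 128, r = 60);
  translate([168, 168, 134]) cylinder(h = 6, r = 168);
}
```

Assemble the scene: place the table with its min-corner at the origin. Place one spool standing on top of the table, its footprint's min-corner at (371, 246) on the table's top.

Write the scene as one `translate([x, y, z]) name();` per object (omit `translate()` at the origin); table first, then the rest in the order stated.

table();
translate([371, 246, 728]) spool();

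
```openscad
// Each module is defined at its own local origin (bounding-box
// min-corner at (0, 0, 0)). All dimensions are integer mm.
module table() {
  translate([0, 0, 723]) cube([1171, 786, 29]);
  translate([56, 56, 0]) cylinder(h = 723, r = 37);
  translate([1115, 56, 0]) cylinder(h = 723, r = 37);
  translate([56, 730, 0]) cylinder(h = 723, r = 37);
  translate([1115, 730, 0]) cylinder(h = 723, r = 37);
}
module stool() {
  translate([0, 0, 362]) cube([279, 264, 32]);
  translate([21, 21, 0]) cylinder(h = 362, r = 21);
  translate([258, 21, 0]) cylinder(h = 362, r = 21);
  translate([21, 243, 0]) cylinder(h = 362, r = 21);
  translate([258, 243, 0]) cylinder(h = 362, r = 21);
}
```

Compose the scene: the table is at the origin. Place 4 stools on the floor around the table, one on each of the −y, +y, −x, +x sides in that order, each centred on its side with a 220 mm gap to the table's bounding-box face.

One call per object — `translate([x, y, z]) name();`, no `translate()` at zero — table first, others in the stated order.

table();
translate([446, -484, 0]) stool();
translate([446, 1006, 0]) stool();
translate([-499, 261, 0]) stool();
translate([1391, 261, 0]) stool();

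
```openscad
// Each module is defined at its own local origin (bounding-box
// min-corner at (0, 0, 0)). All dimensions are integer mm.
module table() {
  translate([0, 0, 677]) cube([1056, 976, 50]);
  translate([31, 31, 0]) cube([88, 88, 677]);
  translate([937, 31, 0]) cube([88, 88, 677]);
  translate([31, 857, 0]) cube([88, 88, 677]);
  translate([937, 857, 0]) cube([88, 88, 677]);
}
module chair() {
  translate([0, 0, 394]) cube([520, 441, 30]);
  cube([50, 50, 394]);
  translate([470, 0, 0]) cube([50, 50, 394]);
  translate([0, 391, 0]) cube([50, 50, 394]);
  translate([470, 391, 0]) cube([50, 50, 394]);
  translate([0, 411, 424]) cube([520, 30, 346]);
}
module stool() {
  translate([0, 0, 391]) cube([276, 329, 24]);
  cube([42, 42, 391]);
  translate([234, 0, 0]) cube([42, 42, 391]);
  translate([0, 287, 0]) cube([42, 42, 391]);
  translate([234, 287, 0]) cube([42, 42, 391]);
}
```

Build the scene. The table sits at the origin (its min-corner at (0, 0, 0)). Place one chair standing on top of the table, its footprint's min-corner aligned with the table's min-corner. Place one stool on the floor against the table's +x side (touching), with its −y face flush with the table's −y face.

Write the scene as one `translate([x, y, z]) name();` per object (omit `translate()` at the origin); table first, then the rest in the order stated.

table();
translate([0, 0, 727]) chair();
translate([1056, 0, 0]) stool();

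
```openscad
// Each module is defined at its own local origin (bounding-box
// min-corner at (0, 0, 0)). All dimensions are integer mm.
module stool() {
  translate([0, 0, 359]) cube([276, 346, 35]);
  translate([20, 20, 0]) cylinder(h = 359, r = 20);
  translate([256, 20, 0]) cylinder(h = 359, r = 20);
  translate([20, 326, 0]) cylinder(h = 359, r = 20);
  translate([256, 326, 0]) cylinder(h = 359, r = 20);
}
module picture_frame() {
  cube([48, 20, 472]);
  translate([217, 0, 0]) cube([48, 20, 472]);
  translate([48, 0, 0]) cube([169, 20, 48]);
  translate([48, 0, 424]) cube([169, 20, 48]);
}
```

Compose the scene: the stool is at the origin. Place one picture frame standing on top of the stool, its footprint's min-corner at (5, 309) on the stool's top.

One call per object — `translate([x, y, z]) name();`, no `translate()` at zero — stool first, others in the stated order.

stool();
translate([5, 309, 394]) picture_frame();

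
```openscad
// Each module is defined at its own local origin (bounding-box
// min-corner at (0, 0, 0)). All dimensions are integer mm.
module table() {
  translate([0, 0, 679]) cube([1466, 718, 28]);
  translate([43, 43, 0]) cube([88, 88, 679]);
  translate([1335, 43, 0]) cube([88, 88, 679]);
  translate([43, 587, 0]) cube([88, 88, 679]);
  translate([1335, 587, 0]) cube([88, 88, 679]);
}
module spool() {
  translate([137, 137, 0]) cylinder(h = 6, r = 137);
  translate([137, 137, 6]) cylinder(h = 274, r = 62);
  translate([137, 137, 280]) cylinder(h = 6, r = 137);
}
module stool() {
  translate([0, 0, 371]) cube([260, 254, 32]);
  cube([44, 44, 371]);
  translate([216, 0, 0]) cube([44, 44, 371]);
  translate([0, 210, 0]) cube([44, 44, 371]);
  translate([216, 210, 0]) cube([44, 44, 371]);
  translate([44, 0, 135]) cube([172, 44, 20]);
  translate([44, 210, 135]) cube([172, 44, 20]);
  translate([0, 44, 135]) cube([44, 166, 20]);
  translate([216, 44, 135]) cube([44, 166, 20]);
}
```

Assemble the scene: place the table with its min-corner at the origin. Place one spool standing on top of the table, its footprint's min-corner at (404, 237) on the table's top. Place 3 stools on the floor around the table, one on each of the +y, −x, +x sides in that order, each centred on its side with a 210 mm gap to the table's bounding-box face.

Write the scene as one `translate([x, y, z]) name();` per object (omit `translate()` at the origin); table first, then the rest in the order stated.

table();
translate([404, 237, 707]) spool();
translate([603, 928, 0]) stool();
translate([-470, 232, 0]) stool();
translate([1676, 232, 0]) stool();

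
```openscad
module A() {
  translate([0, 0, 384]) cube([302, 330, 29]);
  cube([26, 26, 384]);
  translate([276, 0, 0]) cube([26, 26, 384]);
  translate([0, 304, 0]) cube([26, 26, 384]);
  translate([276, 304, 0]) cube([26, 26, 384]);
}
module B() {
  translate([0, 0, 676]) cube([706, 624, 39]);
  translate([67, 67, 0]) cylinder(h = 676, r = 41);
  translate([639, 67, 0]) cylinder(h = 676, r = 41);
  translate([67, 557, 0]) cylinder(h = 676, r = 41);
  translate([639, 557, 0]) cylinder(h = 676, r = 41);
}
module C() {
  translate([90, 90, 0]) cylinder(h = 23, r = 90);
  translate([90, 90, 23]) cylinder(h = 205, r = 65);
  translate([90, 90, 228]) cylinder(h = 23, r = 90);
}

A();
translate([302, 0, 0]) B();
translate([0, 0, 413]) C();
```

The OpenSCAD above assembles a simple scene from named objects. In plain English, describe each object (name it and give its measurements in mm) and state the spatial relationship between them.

A is a four-legged stool. The seat is a 302×330×29 mm slab whose top surface is at z = 413 mm; four square legs, each 26×26 mm in cross-section, run from the floor (z = 0) to the underside of the seat, each flush with a corner of the seat.

B is a table with a 706×624 mm rectangular top, 39 mm thick, top surface at z = 715 mm, supported by four round legs of 82 mm diameter, each leg's bounding box inset 26 mm from the nearest pair of top edges, running from the floor.

C is a spool: two coaxial disc flanges of radius 90 mm and thickness 23 mm, joined by a core cylinder of radius 65 mm and height 205 mm. The lower flange rests on z = 0 and the three cylinders share a vertical axis.

The table is against the stool's +x side, with their −y faces flush. The spool is on top of the stool.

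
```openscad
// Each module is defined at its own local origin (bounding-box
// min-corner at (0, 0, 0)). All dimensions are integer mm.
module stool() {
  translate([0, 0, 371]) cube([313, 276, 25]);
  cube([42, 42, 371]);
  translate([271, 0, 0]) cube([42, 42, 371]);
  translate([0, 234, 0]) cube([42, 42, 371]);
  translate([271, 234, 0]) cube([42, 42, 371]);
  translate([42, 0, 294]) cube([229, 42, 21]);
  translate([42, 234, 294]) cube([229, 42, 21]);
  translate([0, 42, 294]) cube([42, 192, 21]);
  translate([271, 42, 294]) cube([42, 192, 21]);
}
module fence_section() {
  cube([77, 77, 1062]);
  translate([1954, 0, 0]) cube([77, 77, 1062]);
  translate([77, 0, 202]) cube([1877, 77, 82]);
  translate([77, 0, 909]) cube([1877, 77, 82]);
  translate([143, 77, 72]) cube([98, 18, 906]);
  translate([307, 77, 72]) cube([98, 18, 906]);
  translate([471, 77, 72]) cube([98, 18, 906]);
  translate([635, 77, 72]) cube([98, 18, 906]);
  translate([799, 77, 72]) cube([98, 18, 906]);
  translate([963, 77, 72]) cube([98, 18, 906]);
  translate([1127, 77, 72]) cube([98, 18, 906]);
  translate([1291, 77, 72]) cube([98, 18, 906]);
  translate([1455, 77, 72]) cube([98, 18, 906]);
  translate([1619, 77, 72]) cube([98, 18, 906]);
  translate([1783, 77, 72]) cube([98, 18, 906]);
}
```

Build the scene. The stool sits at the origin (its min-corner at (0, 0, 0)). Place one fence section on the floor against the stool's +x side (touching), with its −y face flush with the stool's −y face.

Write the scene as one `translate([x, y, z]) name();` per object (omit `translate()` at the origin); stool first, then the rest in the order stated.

stool();
translate([313, 0, 0]) fence_section();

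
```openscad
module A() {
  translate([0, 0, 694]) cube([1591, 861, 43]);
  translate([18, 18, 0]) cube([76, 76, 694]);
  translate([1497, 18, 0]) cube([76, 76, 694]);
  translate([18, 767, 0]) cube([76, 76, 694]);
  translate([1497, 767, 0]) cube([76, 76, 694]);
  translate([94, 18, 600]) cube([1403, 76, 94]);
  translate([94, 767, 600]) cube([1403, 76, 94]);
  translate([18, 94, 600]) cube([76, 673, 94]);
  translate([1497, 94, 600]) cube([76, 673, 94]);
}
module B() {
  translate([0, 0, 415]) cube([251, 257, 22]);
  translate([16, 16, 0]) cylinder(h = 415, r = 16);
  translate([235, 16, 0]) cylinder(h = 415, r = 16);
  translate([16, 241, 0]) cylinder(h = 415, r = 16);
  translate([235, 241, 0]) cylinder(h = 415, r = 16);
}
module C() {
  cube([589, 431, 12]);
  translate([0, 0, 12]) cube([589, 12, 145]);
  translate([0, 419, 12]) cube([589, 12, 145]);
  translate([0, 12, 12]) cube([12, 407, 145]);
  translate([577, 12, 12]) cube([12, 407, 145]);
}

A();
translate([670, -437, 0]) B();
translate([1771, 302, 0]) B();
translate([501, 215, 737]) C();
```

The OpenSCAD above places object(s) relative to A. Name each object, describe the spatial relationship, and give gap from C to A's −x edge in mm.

The open box's min-x is at 501; the table's min-x is 0; gap = 501 mm.

A is a table. B is a stool. C is an open box. Two stools sit around the table at the −y, +x sides. The open box is on top of the table, centred. The gap from the open box to the table's −x edge is 501 mm.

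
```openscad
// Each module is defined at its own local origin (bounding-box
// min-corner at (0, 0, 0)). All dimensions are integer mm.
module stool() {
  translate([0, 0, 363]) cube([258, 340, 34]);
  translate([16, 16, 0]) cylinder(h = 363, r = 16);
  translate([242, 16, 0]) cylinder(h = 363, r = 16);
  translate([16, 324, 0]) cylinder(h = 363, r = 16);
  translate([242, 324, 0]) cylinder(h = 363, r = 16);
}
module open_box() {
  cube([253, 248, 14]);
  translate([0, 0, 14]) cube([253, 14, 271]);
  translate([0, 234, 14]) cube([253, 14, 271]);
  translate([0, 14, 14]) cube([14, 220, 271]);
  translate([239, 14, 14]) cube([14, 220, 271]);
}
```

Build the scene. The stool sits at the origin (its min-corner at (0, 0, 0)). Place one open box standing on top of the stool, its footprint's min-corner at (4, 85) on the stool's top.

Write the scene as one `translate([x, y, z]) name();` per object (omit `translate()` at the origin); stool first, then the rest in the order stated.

stool();
translate([4, 85, 397]) open_box();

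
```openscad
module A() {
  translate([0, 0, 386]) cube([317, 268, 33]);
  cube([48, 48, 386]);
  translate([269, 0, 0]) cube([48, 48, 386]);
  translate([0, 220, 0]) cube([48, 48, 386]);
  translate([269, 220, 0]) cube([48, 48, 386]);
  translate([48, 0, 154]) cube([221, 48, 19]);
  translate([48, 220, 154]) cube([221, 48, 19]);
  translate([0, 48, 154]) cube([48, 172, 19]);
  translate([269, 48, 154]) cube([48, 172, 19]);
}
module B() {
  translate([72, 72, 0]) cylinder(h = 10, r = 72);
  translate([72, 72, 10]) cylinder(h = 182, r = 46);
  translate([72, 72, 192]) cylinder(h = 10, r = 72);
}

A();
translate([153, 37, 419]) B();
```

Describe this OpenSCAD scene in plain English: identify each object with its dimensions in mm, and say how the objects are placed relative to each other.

A is a four-legged stool. The seat is 317×268 mm, 33 mm thick, top at z = 419 mm. It stands on four square legs, each 48×48 mm in cross-section, from z = 0 to the seat underside, each flush with a corner of the seat. Four stretchers, 48 mm wide and 19 mm tall, connect adjacent legs with their undersides at z = 154 mm, each running between the inner faces of the legs it joins and aligned with the legs' outer faces on the other axis.

B is a spool: two coaxial disc flanges of radius 72 mm and thickness 10 mm, joined by a core cylinder of radius 46 mm and height 182 mm. The lower flange rests on z = 0 and the three cylinders share a vertical axis.

The spool is on top of the stool.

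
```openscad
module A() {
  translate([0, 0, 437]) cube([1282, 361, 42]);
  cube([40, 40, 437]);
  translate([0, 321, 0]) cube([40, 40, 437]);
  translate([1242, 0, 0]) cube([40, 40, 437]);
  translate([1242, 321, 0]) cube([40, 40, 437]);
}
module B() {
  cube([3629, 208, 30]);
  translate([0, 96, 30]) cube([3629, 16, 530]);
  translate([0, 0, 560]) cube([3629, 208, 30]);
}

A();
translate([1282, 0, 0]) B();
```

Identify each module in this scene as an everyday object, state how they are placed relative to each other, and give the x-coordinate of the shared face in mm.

The bench's +x face and the I-beam's −x face are both at x = 1282 mm.

A is a bench. B is an I-beam. The I-beam is against the bench's +x side, with their −y faces flush. The x-coordinate of the shared face is 1282 mm.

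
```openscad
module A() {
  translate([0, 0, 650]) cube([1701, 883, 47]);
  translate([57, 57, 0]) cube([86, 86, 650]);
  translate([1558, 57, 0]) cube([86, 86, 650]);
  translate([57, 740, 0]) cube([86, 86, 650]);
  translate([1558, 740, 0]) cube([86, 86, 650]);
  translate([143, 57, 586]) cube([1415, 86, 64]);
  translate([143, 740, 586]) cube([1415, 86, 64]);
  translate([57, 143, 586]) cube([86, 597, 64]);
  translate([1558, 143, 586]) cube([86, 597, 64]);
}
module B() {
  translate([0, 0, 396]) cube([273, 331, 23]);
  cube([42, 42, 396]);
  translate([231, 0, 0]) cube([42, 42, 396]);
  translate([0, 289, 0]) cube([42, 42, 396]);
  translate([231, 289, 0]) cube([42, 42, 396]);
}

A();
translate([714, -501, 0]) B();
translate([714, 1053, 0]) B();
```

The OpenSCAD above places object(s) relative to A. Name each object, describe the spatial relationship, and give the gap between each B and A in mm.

Each stool's nearest face is 170 mm from the table's bounding box.

A is a table. B is a stool. Two stools sit around the table at the −y, +y sides. The gap between each stool and the table is 170 mm.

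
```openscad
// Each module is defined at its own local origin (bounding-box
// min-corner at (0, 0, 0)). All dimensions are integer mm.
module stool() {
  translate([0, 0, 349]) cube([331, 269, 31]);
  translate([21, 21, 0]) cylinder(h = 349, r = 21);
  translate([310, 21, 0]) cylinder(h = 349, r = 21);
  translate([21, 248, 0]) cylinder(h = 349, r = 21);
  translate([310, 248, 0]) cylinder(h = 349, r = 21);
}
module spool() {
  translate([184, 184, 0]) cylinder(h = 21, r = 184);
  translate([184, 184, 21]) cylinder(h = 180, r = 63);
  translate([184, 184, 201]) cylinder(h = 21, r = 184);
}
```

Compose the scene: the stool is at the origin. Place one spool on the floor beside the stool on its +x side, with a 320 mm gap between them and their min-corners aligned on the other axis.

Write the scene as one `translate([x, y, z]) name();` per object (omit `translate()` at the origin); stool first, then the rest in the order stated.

stool();
translate([651, 0, 0]) spool();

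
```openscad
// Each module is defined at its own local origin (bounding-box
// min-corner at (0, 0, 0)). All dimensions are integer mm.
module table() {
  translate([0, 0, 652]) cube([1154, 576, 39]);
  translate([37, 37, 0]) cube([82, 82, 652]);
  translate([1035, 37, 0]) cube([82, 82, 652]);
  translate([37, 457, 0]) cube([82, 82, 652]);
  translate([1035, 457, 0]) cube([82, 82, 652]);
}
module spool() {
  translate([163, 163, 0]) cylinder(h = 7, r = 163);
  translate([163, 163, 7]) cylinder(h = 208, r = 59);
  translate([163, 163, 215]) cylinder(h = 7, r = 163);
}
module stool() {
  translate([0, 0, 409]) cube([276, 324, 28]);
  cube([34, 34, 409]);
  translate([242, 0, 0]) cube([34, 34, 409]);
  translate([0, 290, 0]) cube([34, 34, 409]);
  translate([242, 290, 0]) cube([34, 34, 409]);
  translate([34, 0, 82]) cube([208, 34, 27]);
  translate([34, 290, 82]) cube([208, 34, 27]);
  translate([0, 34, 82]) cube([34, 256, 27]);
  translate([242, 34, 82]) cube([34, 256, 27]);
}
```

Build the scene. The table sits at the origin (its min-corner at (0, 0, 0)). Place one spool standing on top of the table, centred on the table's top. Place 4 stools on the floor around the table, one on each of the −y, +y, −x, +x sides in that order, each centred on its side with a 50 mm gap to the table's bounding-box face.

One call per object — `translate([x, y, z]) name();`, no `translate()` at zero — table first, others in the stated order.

table();
translate([414, 125, 691]) spool();
translate([439, -374, 0]) stool();
translate([439, 626, 0]) stool();
translate([-326, 126, 0]) stool();
translate([1204, 126, 0]) stool();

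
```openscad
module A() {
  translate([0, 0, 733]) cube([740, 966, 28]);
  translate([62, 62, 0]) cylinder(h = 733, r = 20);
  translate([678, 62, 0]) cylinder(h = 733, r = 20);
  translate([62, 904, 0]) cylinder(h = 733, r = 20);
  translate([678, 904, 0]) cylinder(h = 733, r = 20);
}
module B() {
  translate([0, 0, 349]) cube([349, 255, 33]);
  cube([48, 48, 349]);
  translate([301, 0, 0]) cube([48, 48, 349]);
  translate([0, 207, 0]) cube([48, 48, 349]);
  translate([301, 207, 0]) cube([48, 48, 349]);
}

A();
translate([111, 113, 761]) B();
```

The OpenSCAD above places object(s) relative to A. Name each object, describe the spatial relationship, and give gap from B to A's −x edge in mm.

A is a table. B is a stool. The stool is on top of the table. The gap from the stool to the table's −x edge is 111 mm.

The stool's min-x is at 111; the table's min-x is 0; gap = 111 mm.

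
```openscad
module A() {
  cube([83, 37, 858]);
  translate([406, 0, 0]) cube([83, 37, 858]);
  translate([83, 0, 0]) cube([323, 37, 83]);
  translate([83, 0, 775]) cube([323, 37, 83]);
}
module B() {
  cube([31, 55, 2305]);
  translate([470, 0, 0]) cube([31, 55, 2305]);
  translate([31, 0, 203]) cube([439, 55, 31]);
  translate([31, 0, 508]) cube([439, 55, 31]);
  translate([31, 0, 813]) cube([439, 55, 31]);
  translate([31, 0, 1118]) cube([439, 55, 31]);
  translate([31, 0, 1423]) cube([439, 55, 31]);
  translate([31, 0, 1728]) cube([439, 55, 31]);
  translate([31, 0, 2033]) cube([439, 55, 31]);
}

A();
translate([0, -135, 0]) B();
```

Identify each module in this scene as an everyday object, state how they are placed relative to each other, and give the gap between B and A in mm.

The ladder's nearest face is 80 mm from the picture frame's −y face.

A is a picture frame. B is a ladder. The ladder is on the floor beside the picture frame on its −y side. The gap between the ladder and the picture frame is 80 mm.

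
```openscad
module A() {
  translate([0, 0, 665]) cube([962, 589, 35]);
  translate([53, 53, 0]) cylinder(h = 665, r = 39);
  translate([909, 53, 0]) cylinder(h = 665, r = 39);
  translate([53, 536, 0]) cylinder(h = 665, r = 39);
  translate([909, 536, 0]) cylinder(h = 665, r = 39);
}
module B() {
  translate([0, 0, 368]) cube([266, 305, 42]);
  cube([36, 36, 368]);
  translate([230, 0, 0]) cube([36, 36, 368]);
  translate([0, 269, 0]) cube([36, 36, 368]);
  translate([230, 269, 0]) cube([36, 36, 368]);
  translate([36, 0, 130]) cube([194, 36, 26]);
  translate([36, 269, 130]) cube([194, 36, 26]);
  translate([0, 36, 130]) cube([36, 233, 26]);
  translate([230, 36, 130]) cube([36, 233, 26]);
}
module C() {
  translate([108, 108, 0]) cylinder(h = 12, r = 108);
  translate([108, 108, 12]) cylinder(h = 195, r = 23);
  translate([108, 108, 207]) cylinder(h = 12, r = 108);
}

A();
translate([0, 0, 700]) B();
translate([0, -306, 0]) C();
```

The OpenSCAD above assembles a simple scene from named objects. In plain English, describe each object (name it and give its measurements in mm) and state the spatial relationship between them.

A is a table: top 962 mm (x) × 589 mm (y), 35 mm thick, upper face at z = 700 mm, on four round legs of 78 mm diameter, each leg's bounding box inset 14 mm from the nearest pair of top edges, running from z = 0 to the bottom of the top.

B is a simple wooden stool: a rectangular seat 266 mm (x) by 305 mm (y), 42 mm thick, top face at z = 410 mm, on four square legs, each 36×36 mm in cross-section. The legs rest on z = 0, each flush with a corner of the seat. Four stretchers, 36 mm wide and 26 mm tall, connect adjacent legs with their undersides at z = 130 mm, each running between the inner faces of the legs it joins and aligned with the legs' outer faces on the other axis.

C is a spool: two coaxial disc flanges of radius 108 mm and thickness 12 mm, joined by a core cylinder of radius 23 mm and height 195 mm. The lower flange rests on z = 0 and the three cylinders share a vertical axis.

The stool is on top of the table. The spool is on the floor beside the table on its −y side.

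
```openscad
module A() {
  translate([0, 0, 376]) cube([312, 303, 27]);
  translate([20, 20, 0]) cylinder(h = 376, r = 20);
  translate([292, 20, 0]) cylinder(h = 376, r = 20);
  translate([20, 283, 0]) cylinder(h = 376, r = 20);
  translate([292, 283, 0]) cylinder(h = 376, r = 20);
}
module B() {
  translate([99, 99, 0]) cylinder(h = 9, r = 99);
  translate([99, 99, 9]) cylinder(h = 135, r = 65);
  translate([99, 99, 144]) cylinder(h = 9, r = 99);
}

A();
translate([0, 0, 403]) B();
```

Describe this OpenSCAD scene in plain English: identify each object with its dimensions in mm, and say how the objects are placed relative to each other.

A is a four-legged stool. The seat is a 312×303×27 mm slab whose top surface is at z = 403 mm; four round legs, each 40 mm in diameter, run from the floor (z = 0) to the underside of the seat, each leg's axis is inset half a diameter from the nearest pair of seat edges (so the leg's bounding box is flush with the corner).

B is a spool: two coaxial disc flanges of radius 99 mm and thickness 9 mm, joined by a core cylinder of radius 65 mm and height 135 mm. The lower flange rests on z = 0 and the three cylinders share a vertical axis.

The spool is on top of the stool.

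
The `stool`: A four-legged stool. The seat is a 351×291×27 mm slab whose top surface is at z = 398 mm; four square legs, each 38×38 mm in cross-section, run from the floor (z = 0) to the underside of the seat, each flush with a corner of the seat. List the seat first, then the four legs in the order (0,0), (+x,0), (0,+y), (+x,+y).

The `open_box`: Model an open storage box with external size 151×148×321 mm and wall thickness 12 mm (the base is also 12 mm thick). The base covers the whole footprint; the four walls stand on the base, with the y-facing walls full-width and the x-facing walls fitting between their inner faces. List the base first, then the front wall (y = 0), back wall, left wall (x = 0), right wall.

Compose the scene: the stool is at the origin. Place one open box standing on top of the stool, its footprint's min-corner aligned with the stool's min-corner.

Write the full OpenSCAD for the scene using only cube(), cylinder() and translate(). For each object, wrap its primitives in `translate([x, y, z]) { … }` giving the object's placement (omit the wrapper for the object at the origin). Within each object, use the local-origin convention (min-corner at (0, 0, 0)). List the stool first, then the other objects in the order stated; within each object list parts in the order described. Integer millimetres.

translate([0, 0, 371]) cube([351, 291, 27]);
cube([38, 38, 371]);
translate([313, 0, 0]) cube([38, 38, 371]);
translate([0, 253, 0]) cube([38, 38, 371]);
translate([313, 253, 0]) cube([38, 38, 371]);
translate([0, 0, 398]) {
  cube([151, 148, 12]);
  translate([0, 0, 12]) cube([151, 12, 309]);
  translate([0, 136, 12]) cube([151, 12, 309]);
  translate([0, 12, 12]) cube([12, 124, 309]);
  translate([139, 12, 12]) cube([12, 124, 309]);
}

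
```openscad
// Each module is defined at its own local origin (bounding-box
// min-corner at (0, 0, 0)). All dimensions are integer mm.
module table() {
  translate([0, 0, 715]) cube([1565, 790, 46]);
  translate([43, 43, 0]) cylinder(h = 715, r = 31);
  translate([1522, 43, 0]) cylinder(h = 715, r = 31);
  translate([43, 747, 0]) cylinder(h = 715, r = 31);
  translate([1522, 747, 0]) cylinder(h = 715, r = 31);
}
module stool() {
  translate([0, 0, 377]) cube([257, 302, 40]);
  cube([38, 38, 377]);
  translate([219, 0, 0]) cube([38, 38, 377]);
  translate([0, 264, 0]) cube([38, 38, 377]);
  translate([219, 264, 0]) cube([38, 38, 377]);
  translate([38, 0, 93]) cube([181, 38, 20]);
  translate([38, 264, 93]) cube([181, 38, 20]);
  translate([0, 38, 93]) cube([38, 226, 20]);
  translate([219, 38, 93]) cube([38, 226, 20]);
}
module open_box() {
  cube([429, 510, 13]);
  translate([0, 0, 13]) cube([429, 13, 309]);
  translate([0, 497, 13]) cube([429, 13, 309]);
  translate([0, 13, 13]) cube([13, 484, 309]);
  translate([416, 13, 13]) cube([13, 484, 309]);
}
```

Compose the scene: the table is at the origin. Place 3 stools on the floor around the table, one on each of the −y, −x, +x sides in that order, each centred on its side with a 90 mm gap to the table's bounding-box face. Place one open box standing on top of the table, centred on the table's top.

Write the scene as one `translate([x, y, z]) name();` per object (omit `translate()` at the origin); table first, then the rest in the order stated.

table();
translate([654, -392, 0]) stool();
translate([-347, 244, 0]) stool();
translate([1655, 244, 0]) stool();
translate([568, 140, 761]) open_box();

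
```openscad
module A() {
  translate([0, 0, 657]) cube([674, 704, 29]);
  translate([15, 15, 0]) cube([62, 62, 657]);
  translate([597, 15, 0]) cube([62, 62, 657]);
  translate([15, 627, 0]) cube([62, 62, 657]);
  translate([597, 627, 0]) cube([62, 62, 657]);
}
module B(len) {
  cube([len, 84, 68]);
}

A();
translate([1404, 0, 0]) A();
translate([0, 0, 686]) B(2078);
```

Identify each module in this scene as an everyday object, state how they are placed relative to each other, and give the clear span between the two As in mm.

A is a table. B is a beam. A beam spans the tops of two tables. The clear span between the two tables is 730 mm.

Second table starts at x = 1404; first ends at x = 674; clear span = 1404 − 674 = 730 mm.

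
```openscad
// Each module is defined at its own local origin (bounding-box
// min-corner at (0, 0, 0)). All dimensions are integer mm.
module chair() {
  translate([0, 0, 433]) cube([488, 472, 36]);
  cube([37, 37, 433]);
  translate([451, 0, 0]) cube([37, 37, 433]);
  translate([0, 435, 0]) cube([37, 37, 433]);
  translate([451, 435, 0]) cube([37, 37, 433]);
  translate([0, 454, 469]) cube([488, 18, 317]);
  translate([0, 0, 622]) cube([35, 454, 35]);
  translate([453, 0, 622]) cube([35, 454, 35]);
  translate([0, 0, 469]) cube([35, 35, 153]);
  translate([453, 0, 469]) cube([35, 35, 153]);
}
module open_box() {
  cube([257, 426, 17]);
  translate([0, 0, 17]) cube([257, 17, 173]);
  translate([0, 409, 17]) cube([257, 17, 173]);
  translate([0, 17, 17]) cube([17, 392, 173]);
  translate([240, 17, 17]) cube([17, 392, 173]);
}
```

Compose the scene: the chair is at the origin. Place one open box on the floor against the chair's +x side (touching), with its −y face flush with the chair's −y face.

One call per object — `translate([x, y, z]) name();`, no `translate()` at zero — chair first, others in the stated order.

chair();
translate([488, 0, 0]) open_box();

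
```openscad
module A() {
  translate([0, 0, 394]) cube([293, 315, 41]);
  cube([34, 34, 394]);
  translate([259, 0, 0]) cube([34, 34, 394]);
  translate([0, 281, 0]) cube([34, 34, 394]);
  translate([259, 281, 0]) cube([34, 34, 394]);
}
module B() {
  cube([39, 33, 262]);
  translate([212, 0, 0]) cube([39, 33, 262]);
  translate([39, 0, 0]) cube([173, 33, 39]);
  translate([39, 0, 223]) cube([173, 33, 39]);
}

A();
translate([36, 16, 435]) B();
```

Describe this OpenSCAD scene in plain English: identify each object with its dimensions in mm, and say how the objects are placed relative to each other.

A is a four-legged stool. The seat is 293×315 mm, 41 mm thick, top at z = 435 mm. It stands on four square legs, each 34×34 mm in cross-section, from z = 0 to the seat underside, each flush with a corner of the seat.

B is a picture frame with a 173×184 mm rectangular opening (x by z) and a uniform 39 mm border on every side. Frame depth is 33 mm along y. It is built from two vertical stiles running the full outside height and two horizontal rails spanning the gap between the stiles.

The picture frame is on top of the stool.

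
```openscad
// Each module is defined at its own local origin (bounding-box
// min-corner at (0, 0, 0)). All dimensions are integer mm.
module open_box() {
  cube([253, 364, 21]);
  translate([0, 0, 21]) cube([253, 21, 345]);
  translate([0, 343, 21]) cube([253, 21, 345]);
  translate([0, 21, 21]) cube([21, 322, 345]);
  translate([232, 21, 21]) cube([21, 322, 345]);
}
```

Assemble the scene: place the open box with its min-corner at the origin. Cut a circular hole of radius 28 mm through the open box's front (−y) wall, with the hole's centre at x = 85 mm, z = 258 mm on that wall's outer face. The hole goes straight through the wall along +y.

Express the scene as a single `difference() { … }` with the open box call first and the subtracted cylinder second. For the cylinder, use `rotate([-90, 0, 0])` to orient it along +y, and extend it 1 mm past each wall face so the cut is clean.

difference() {
  open_box();
  translate([85, -1, 258]) rotate([-90, 0, 0]) cylinder(h = 23, r = 28);
}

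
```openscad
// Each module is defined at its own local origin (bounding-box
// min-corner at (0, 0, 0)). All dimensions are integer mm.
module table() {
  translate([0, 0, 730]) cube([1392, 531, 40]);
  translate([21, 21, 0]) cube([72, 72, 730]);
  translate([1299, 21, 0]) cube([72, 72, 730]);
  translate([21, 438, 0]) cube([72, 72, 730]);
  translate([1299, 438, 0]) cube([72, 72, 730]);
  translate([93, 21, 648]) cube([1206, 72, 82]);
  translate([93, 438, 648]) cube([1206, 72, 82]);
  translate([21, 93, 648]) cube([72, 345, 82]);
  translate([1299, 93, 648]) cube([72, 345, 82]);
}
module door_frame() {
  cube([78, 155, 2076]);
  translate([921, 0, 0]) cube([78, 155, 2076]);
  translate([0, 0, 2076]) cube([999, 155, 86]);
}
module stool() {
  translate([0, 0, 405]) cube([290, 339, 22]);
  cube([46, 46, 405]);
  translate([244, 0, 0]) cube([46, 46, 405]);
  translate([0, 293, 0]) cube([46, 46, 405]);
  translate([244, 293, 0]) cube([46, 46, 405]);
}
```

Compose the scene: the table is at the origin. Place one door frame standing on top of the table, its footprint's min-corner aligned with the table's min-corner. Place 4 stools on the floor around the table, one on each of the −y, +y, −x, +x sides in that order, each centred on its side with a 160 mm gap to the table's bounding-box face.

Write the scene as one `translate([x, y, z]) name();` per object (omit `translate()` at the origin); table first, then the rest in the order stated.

table();
translate([0, 0, 770]) door_frame();
translate([551, -499, 0]) stool();
translate([551, 691, 0]) stool();
translate([-450, 96, 0]) stool();
translate([1552, 96, 0]) stool();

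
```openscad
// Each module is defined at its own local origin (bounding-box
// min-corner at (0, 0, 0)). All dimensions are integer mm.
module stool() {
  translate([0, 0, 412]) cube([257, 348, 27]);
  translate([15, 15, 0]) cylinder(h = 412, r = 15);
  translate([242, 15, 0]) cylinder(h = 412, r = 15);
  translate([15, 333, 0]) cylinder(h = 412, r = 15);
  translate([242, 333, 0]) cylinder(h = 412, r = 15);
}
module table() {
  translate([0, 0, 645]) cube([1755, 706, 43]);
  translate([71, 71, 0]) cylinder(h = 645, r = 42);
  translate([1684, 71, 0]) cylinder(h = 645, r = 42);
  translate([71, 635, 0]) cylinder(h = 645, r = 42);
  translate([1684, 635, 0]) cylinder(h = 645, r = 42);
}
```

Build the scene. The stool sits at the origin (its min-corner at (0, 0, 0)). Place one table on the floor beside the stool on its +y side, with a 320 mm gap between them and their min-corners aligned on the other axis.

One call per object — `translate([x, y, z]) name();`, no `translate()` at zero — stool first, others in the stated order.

stool();
translate([0, 668, 0]) table();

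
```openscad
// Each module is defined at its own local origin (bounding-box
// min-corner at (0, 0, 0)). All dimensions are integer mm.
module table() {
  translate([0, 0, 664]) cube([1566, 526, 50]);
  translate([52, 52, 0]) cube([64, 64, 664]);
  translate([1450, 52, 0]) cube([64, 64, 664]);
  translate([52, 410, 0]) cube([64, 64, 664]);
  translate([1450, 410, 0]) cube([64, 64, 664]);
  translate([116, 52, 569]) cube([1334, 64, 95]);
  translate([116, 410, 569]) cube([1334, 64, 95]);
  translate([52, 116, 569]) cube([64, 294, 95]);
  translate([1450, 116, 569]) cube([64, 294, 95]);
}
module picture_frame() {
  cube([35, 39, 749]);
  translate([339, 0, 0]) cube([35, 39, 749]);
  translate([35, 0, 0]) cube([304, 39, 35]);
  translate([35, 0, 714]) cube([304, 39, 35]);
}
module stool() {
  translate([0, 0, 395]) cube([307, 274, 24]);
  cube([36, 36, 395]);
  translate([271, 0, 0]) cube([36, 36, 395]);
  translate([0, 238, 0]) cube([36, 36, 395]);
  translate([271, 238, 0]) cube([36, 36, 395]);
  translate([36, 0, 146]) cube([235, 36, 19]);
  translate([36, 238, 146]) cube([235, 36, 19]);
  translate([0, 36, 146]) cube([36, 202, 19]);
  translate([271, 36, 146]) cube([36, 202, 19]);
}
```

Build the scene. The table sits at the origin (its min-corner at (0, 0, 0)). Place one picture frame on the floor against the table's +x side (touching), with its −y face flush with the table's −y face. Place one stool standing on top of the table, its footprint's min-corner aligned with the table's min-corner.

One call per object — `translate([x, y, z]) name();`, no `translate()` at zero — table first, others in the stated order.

table();
translate([1566, 0, 0]) picture_frame();
translate([0, 0, 714]) stool();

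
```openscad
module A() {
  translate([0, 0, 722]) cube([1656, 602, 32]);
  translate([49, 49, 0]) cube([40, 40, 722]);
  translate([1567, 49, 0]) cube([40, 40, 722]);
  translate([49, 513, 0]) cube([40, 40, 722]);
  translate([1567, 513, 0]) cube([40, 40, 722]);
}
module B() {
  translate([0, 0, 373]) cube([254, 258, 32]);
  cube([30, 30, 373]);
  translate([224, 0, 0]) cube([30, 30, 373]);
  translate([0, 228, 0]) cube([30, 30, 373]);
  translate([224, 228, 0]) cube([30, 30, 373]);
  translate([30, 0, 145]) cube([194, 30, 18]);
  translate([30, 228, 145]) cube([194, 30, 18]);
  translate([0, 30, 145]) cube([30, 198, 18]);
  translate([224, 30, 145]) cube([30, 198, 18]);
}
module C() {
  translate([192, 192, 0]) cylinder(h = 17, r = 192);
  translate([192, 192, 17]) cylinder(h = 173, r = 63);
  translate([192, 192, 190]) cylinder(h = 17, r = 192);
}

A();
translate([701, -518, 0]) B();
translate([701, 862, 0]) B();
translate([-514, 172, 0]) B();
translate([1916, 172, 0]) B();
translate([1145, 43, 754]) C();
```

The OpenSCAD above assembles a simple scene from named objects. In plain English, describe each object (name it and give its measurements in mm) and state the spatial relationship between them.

A is a table: top 1656 mm (x) × 602 mm (y), 32 mm thick, upper face at z = 754 mm, on four 40×40 mm square legs, each inset 49 mm from the nearest pair of top edges, running from z = 0 to the bottom of the top.

B is a four-legged stool. The seat is a 254×258×32 mm slab whose top surface is at z = 405 mm; four square legs, each 30×30 mm in cross-section, run from the floor (z = 0) to the underside of the seat, each flush with a corner of the seat. Four stretchers, 30 mm wide and 18 mm tall, connect adjacent legs with their undersides at z = 145 mm, each running between the inner faces of the legs it joins and aligned with the legs' outer faces on the other axis.

C is a spool: two coaxial disc flanges of radius 192 mm and thickness 17 mm, joined by a core cylinder of radius 63 mm and height 173 mm. The lower flange rests on z = 0 and the three cylinders share a vertical axis.

Four stools sit around the table at the −y, +y, −x, +x sides. The spool is on top of the table.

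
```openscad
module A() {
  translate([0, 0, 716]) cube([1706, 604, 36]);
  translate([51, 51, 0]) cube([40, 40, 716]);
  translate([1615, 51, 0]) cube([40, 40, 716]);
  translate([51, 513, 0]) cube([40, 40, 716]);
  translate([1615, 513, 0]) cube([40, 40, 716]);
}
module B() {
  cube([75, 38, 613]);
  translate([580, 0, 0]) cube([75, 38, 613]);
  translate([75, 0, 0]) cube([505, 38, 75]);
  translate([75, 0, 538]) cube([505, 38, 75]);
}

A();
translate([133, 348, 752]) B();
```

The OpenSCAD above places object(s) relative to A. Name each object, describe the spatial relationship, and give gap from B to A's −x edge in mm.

The picture frame's min-x is at 133; the table's min-x is 0; gap = 133 mm.

A is a table. B is a picture frame. The picture frame is on top of the table. The gap from the picture frame to the table's −x edge is 133 mm.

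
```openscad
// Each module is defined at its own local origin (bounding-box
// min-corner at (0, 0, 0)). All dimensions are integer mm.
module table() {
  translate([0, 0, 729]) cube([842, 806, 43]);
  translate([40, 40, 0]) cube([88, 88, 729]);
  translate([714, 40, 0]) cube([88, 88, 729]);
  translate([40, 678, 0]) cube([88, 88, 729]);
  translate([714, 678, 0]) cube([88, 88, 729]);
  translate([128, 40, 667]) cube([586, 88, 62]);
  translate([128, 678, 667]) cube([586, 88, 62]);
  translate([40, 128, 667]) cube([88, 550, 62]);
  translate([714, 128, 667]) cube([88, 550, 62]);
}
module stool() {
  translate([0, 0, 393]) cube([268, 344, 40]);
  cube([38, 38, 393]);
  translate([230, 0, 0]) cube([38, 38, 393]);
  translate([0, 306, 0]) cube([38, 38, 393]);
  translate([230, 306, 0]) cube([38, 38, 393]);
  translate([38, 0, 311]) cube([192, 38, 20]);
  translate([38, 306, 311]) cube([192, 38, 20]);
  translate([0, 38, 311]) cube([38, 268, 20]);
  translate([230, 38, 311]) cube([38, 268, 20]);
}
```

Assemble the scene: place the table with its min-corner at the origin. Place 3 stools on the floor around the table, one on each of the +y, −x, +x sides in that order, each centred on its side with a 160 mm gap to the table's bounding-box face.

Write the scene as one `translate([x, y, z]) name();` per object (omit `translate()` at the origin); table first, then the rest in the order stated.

table();
translate([287, 966, 0]) stool();
translate([-428, 231, 0]) stool();
translate([1002, 231, 0]) stool();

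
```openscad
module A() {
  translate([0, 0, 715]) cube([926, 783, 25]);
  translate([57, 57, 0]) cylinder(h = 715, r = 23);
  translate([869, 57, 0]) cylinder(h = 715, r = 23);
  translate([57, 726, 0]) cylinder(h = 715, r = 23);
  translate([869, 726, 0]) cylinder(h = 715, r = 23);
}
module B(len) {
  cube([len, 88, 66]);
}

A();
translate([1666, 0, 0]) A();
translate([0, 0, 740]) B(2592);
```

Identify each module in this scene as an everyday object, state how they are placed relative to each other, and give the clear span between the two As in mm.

Second table starts at x = 1666; first ends at x = 926; clear span = 1666 − 926 = 740 mm.

A is a table. B is a beam. A beam spans the tops of two tables. The clear span between the two tables is 740 mm.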